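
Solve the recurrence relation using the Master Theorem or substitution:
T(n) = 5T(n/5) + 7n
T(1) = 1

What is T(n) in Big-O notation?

By Master Theorem: a=5, b=5, f(n)=7n. Since log_5(5) = 1 and f(n) = Θ(n^1), Case 2 applies. T(n) = O(n log n).

Answer: O(n log n)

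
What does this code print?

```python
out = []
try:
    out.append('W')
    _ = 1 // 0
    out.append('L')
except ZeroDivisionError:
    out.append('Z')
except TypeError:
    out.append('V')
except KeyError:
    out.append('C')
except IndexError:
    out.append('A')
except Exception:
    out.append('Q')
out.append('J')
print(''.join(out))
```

Execution trace: 'W' (try body) → 'Z' (except ZeroDivisionError) → 'J' (after the try/except). Output: WZJ

Answer: WZJ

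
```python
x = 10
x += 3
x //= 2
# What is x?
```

Trace:
`x = 10` → x = 10
`x += 3` → x = 13
`x //= 2` → x = 6
So x = 6

Answer: 6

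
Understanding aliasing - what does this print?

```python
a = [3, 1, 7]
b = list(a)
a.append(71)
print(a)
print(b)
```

Key concept: list() constructor creates copy.
Step by step:
`a = [3, 1, 7]` → a = [3, 1, 7]
`b = list(a)` → b = [3, 1, 7]
`a.append(71)` → a = [3, 1, 7, 71]
`print(a)` → prints [3, 1, 7, 71]
`print(b)` → prints [3, 1, 7]

Answer:
[3, 1, 7, 71]
[3, 1, 7]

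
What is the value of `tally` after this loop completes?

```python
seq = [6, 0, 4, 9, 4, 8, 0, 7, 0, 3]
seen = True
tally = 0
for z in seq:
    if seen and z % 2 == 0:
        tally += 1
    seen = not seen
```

Count even values at even positions
`tally` takes the values: 0 → 1 → 2 → 3 → 4 → 5

Answer: 5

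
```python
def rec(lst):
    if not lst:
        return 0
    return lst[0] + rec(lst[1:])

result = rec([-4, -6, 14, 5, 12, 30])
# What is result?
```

(-4) + (-6) + 14 + 5 + 12 + 30 + 0 = 51

Answer: 51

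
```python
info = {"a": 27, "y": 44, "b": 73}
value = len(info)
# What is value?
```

Trace:
`info = {"a": 27, "y": 44, "b": 73}` → info = {'a': 27, 'y': 44, 'b': 73}
`value = len(info)` → value = 3
So value = 3

Answer: 3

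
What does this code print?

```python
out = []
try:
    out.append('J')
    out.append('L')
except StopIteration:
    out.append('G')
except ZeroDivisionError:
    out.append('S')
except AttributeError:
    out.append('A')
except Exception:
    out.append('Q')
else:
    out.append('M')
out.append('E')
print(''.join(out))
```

Execution trace: 'J' (try body) → 'L' (try body, no exception) → 'M' (else) → 'E' (after the try/except). Output: JLME

Answer: JLME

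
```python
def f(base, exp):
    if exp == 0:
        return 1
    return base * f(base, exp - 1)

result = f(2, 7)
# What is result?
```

f(2, 7) = 2 * 2 * 2 * 2 * 2 * 2 * 2 = 128

Answer: 128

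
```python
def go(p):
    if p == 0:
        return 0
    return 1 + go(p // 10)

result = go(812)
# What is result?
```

Count of digits of 812: 3

Answer: 3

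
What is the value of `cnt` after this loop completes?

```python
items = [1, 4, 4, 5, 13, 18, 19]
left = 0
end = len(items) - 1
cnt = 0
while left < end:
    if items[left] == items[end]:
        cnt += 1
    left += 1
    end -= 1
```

Count matching pairs from ends
`cnt` takes the values: 0

Answer: 0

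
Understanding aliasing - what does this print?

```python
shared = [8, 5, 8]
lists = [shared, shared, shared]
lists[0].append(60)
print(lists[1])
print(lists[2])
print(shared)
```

Key concept: list of same reference.
Step by step:
`shared = [8, 5, 8]` → shared = [8, 5, 8]
`lists = [shared, shared, shared]` → lists = [[8, 5, 8], [8, 5, 8], [8, 5, 8]]
`lists[0].append(60)` → shared = [8, 5, 8, 60]; lists = [[8, 5, 8, 60], [8, 5, 8, 60], [8, 5, 8, 60]]
`print(lists[1])` → prints [8, 5, 8, 60]
`print(lists[2])` → prints [8, 5, 8, 60]
`print(shared)` → prints [8, 5, 8, 60]

Answer:
[8, 5, 8, 60]
[8, 5, 8, 60]
[8, 5, 8, 60]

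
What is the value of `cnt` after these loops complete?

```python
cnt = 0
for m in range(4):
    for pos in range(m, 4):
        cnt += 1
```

Upper triangle: 4 + 3 + ... + 1
`cnt` takes the values: 0 → 1 → 2 → 3 → 4 → 5 → 6 → 7 → 8 → 9 → 10

Answer: 10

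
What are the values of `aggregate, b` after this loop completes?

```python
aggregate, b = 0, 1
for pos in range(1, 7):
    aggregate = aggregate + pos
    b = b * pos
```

Sum and factorial of 1 to 6
`aggregate, b` takes the values: (0, 1) → (1, 1) → (3, 1) → (3, 2) → (6, 2) → (6, 6) → (10, 6) → (10, 24) → (15, 24) → (15, 120) → (21, 120) → (21, 720)

Answer: 21, 720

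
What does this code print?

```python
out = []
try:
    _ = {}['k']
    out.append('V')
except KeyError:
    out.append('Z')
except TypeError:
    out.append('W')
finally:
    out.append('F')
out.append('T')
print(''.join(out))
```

Execution trace: 'Z' (except KeyError) → 'F' (finally) → 'T' (after the try/except). Output: ZFT

Answer: ZFT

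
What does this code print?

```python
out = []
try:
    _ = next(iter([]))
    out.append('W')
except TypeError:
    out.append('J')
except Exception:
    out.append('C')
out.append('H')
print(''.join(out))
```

Execution trace: 'C' (except Exception) → 'H' (after the try/except). Output: CH

Answer: CH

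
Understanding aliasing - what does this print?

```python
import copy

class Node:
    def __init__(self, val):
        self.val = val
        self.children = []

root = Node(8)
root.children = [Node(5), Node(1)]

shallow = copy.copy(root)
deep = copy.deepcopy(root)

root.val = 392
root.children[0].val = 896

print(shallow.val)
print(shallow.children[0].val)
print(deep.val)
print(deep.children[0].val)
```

Key concept: deep copy with custom objects.
Step by step:
`root = Node(8)` → root = Node(val=8, children=[])
`root.children = [Node(5), Node(1)]` → root = Node(val=8, children=[Node(val=5, children=[]), Node(val=1, children=[])])
`shallow = copy.copy(root)` → shallow = Node(val=8, children=[Node(val=5, children=[]), Node(val=1, children=[])])
`deep = copy.deepcopy(root)` → deep = Node(val=8, children=[Node(val=5, children=[]), Node(val=1, children=[])])
`root.val = 392` → root = Node(val=392, children=[Node(val=5, children=[]), Node(val=1, children=[])])
`root.children[0].val = 896` → root = Node(val=392, children=[Node(val=896, children=[]), Node(val=1, children=[])]); shallow = Node(val=8, children=[Node(val=896, children=[]), Node(val=1, children=[])])
`print(shallow.val)` → prints 8
`print(shallow.children[0].val)` → prints 896
`print(deep.val)` → prints 8
`print(deep.children[0].val)` → prints 5

Answer:
8
896
8
5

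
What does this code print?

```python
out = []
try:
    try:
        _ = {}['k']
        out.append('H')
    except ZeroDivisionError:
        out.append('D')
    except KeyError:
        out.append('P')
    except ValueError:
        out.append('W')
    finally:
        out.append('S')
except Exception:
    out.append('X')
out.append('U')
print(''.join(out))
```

Execution trace: 'P' (inner except KeyError) → 'S' (inner finally) → 'U' (after the try/except). Output: PSU

Answer: PSU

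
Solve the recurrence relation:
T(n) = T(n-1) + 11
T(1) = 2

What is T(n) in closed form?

Unrolling: T(n) = T(1) + 11·(n-1) = 2 + 11(n-1) = 11n - 9.

Answer: T(n) = 11n - 9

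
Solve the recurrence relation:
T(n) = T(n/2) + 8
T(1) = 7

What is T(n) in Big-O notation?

Each step divides n by 2 and adds 8. After log_2(n) steps we reach T(1)=7. So T(n) = 8·log_2(n) + 7 = O(log n).

Answer: O(log n)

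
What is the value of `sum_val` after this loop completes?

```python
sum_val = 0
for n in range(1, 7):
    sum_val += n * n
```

Sum of squares 1² to 6² = 91
`sum_val` takes the values: 0 → 1 → 5 → 14 → 30 → 55 → 91

Answer: 91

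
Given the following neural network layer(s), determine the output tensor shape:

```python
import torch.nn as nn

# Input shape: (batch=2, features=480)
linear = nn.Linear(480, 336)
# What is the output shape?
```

Input: (2, 480) -> Output: (2, 336)

Answer: (2, 336)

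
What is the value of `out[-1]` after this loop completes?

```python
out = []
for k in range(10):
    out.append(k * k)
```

Last element of squares 0 to 9
`out` takes the values: [] → [0] → [0, 1] → [0, 1, 4] → [0, 1, 4, 9] → [0, 1, 4, 9, 16] → [0, 1, 4, 9, 16, 25] → [0, 1, 4, 9, 16, 25, 36] → [0, 1, 4, 9, 16, 25, 36, 49] → [0, 1, 4, 9, 16, 25, 36, 49, 64] → [0, 1, 4, 9, 16, 25, 36, 49, 64, 81]
So `out[-1]` = 81

Answer: 81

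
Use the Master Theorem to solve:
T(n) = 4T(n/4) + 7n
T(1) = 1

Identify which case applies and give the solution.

a=4, b=4, f(n)=7n. log_4(4) = 1. Since c=1 = 1, Case 2 applies: T(n) = Θ(n^log_b(a) · log n) = O(n log n).

Answer: O(n log n) - Case 2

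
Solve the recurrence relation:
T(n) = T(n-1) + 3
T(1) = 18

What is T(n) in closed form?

Unrolling: T(n) = T(1) + 3·(n-1) = 18 + 3(n-1) = 3n + 15.

Answer: T(n) = 3n + 15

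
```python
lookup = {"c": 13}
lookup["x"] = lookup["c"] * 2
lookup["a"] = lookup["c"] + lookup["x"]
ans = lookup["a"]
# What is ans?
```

Trace:
`lookup = {"c": 13}` → lookup = {'c': 13}
`lookup["x"] = lookup["c"] * 2` → lookup = {'c': 13, 'x': 26}
`lookup["a"] = lookup["c"] + lookup["x"]` → lookup = {'c': 13, 'x': 26, 'a': 39}
`ans = lookup["a"]` → ans = 39
So ans = 39

Answer: 39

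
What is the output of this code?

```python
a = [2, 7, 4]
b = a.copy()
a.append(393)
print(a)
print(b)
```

Key concept: list.copy() creates independent copy.
Step by step:
`a = [2, 7, 4]` → a = [2, 7, 4]
`b = a.copy()` → b = [2, 7, 4]
`a.append(393)` → a = [2, 7, 4, 393]
`print(a)` → prints [2, 7, 4, 393]
`print(b)` → prints [2, 7, 4]

Answer:
[2, 7, 4, 393]
[2, 7, 4]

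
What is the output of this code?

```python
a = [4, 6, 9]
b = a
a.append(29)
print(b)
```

Key concept: basic list aliasing.
Step by step:
`a = [4, 6, 9]` → a = [4, 6, 9]
`b = a` → b = [4, 6, 9] (same object as a)
`a.append(29)` → a = [4, 6, 9, 29] (same object as b); b = [4, 6, 9, 29] (same object as a)
`print(b)` → prints [4, 6, 9, 29]

Answer: [4, 6, 9, 29]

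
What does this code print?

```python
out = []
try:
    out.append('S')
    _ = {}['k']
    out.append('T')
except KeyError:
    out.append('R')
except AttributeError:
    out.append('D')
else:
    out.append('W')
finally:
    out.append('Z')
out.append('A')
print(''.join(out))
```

Execution trace: 'S' (try body) → 'R' (except KeyError) → 'Z' (finally) → 'A' (after the try/except). Output: SRZA

Answer: SRZA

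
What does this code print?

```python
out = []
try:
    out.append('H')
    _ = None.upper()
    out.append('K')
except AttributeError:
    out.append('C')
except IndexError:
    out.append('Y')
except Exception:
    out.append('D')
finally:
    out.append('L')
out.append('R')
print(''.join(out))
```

Execution trace: 'H' (try body) → 'C' (except AttributeError) → 'L' (finally) → 'R' (after the try/except). Output: HCLR

Answer: HCLR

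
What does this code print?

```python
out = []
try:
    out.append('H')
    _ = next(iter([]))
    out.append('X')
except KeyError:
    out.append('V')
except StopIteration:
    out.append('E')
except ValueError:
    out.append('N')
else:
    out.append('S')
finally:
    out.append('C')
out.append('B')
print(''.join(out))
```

Execution trace: 'H' (try body) → 'E' (except StopIteration) → 'C' (finally) → 'B' (after the try/except). Output: HECB

Answer: HECB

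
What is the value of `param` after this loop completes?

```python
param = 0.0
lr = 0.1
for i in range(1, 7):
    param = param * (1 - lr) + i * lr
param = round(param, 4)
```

Moving average with lr=0.1
`param` takes the values: 0.0 → 0.1 → 0.29 → 0.561 → 0.9049 → 1.31441 → 1.782969 → 1.783

Answer: 1.783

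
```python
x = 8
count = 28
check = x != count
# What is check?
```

Trace:
`x = 8` → x = 8
`count = 28` → count = 28
`check = x != count` → check = True
So check = True

Answer: True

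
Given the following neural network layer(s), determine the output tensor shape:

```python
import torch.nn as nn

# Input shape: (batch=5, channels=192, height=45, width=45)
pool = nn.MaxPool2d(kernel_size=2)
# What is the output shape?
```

Input: (5, 192, 45, 45) -> Output: (5, 192, 22, 22)

Answer: (5, 192, 22, 22)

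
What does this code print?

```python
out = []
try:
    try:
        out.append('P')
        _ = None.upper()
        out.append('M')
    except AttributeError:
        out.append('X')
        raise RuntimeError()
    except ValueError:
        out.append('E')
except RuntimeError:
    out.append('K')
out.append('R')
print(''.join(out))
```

Execution trace: 'P' (inner try body) → 'X' (inner except AttributeError) → 'K' (outer except RuntimeError) → 'R' (after the try/except). Output: PXKR

Answer: PXKR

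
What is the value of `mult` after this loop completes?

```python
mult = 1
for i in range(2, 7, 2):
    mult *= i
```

Product of even numbers 2 to 6
`mult` takes the values: 1 → 2 → 8 → 48

Answer: 48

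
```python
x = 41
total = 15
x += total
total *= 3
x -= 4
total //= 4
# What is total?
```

Trace:
`x = 41` → x = 41
`total = 15` → total = 15
`x += total` → x = 56
`total *= 3` → total = 45
`x -= 4` → x = 52
`total //= 4` → total = 11
So total = 11

Answer: 11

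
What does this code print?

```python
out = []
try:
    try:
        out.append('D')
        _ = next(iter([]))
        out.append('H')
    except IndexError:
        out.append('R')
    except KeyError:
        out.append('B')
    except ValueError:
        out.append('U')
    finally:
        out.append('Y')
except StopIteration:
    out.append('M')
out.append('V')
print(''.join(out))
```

Execution trace: 'D' (inner try body) → 'Y' (inner finally) → 'M' (outer except StopIteration) → 'V' (after the try/except). Output: DYMV

Answer: DYMV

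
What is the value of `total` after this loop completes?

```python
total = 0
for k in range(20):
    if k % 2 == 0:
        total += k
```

Sum of even numbers 0 to 19
`total` takes the values: 0 → 2 → 6 → 12 → 20 → 30 → 42 → 56 → 72 → 90

Answer: 90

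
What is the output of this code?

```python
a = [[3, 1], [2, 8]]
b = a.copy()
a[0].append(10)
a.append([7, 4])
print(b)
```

Key concept: shallow copy with nested lists.
Step by step:
`a = [[3, 1], [2, 8]]` → a = [[3, 1], [2, 8]]
`b = a.copy()` → b = [[3, 1], [2, 8]]
`a[0].append(10)` → a = [[3, 1, 10], [2, 8]]; b = [[3, 1, 10], [2, 8]]
`a.append([7, 4])` → a = [[3, 1, 10], [2, 8], [7, 4]]
`print(b)` → prints [[3, 1, 10], [2, 8]]

Answer: [[3, 1, 10], [2, 8]]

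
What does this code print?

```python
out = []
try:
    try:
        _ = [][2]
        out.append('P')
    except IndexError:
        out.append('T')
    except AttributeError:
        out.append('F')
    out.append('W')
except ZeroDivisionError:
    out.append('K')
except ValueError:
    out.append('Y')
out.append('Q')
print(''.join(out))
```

Execution trace: 'T' (inner except IndexError) → 'W' (try body, no exception) → 'Q' (after the try/except). Output: TWQ

Answer: TWQ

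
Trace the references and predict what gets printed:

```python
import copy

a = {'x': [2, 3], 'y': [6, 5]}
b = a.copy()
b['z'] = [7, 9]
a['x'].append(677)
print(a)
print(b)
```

Key concept: shallow copy of dict with mutable values.
Step by step:
`a = {'x': [2, 3], 'y': [6, 5]}` → a = {'x': [2, 3], 'y': [6, 5]}
`b = a.copy()` → b = {'x': [2, 3], 'y': [6, 5]}
`b['z'] = [7, 9]` → b = {'x': [2, 3], 'y': [6, 5], 'z': [7, 9]}
`a['x'].append(677)` → a = {'x': [2, 3, 677], 'y': [6, 5]}; b = {'x': [2, 3, 677], 'y': [6, 5], 'z': [7, 9]}
`print(a)` → prints {'x': [2, 3, 677], 'y': [6, 5]}
`print(b)` → prints {'x': [2, 3, 677], 'y': [6, 5], 'z': [7, 9]}

Answer:
{'x': [2, 3, 677], 'y': [6, 5]}
{'x': [2, 3, 677], 'y': [6, 5], 'z': [7, 9]}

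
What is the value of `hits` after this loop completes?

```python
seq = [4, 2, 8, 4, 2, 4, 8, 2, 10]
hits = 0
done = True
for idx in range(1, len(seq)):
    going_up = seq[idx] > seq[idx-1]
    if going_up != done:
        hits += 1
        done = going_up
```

Count direction changes in [4, 2, 8, 4, 2, 4, 8, 2, 10]
`hits` takes the values: 0 → 1 → 2 → 3 → 4 → 5 → 6

Answer: 6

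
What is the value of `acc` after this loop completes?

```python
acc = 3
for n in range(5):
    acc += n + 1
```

Start at 3, add 1 to 5 = 18
`acc` takes the values: 3 → 4 → 6 → 9 → 13 → 18

Answer: 18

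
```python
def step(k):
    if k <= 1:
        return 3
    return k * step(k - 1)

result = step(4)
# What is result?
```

step(4) = 4 * 3 * 2 * 3 = 72

Answer: 72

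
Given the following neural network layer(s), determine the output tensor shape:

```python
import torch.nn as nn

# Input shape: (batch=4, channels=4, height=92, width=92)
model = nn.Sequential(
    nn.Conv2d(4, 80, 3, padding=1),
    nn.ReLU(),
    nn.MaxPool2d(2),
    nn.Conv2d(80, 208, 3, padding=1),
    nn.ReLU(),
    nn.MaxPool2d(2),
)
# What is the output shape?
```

Input: (4, 4, 92, 92) -> after first Conv2d: (4, 80, 92, 92) -> after first MaxPool2d: (4, 80, 46, 46) -> after second Conv2d: (4, 208, 46, 46) -> Output: (4, 208, 23, 23)

Answer: (4, 208, 23, 23)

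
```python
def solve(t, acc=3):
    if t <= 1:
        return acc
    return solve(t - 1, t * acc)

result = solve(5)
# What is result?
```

Accumulator trace (n, acc): (5, 3) -> (4, 15) -> (3, 60) -> (2, 180) -> (1, 360) -> return 360

Answer: 360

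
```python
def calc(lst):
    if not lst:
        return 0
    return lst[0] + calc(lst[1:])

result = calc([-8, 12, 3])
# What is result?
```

(-8) + 12 + 3 + 0 = 7

Answer: 7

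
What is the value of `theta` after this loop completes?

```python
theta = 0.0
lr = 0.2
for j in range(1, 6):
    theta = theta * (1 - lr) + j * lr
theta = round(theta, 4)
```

Moving average with lr=0.2
`theta` takes the values: 0.0 → 0.2 → 0.56 → 1.048 → 1.6384 → 2.31072 → 2.3107

Answer: 2.3107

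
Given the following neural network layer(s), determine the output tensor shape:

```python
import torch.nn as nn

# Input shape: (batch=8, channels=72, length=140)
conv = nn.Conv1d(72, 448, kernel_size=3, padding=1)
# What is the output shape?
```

Input: (8, 72, 140) -> Output: (8, 448, 140)

Answer: (8, 448, 140)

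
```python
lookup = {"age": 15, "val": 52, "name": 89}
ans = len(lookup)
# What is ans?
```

Trace:
`lookup = {"age": 15, "val": 52, "name": 89}` → lookup = {'age': 15, 'val': 52, 'name': 89}
`ans = len(lookup)` → ans = 3
So ans = 3

Answer: 3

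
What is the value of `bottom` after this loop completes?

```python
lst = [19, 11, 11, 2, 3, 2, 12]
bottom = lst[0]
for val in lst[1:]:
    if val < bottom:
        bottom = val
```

Minimum of [19, 11, 11, 2, 3, 2, 12]
`bottom` takes the values: 19 → 11 → 2

Answer: 2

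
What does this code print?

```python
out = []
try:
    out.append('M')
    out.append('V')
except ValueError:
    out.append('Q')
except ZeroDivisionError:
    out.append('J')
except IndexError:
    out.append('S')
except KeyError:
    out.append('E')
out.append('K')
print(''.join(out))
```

Execution trace: 'M' (try body) → 'V' (try body, no exception) → 'K' (after the try/except). Output: MVK

Answer: MVK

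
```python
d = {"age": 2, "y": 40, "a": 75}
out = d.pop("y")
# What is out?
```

Trace:
`d = {"age": 2, "y": 40, "a": 75}` → d = {'age': 2, 'y': 40, 'a': 75}
`out = d.pop("y")` → d = {'age': 2, 'a': 75}; out = 40
So out = 40

Answer: 40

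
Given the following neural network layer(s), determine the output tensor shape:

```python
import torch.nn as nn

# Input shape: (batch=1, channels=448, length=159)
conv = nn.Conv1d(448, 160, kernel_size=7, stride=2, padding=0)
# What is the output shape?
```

Input: (1, 448, 159) -> Output: (1, 160, 77)

Answer: (1, 160, 77)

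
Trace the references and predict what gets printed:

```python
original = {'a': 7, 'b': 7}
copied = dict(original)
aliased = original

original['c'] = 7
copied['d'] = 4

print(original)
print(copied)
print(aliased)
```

Key concept: dict() creates copy, assignment creates alias.
Step by step:
`original = {'a': 7, 'b': 7}` → original = {'a': 7, 'b': 7}
`copied = dict(original)` → copied = {'a': 7, 'b': 7}
`aliased = original` → aliased = {'a': 7, 'b': 7} (same object as original)
`original['c'] = 7` → original = {'a': 7, 'b': 7, 'c': 7} (same object as aliased); aliased = {'a': 7, 'b': 7, 'c': 7} (same object as original)
`copied['d'] = 4` → copied = {'a': 7, 'b': 7, 'd': 4}
`print(original)` → prints {'a': 7, 'b': 7, 'c': 7}
`print(copied)` → prints {'a': 7, 'b': 7, 'd': 4}
`print(aliased)` → prints {'a': 7, 'b': 7, 'c': 7}

Answer:
{'a': 7, 'b': 7, 'c': 7}
{'a': 7, 'b': 7, 'd': 4}
{'a': 7, 'b': 7, 'c': 7}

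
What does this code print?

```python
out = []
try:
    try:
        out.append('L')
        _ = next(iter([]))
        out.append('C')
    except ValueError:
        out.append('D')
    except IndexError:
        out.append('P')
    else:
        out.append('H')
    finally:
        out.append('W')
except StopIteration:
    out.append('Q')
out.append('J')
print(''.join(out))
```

Execution trace: 'L' (try body) → 'W' (finally) → 'Q' (outer except StopIteration) → 'J' (after the try/except). Output: LWQJ

Answer: LWQJ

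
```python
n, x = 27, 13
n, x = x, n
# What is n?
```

Trace:
`n, x = 27, 13` → n = 27; x = 13
`n, x = x, n` → n = 13; x = 27
So n = 13

Answer: 13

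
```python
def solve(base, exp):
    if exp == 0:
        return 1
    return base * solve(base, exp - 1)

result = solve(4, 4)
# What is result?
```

solve(4, 4) = 4 * 4 * 4 * 4 = 256

Answer: 256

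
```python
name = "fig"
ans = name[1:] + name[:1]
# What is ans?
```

Trace:
`name = "fig"` → name = 'fig'
`ans = name[1:] + name[:1]` → ans = 'igf'
So ans = 'igf'

Answer: 'igf'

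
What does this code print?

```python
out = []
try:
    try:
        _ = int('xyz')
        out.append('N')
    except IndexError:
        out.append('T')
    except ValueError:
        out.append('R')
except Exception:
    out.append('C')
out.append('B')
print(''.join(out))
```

Execution trace: 'R' (inner except ValueError) → 'B' (after the try/except). Output: RB

Answer: RB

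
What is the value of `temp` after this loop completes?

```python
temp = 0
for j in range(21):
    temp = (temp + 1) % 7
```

Increment mod 7, 21 times = 0
`temp` takes the values: 0 → 1 → 2 → 3 → 4 → 5 → 6 → 0 → 1 → 2 → 3 → 4 → 5 → 6 → 0 → 1 → 2 → 3 → 4 → 5 → 6 → 0

Answer: 0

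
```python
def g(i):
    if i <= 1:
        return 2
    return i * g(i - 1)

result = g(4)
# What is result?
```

g(4) = 4 * 3 * 2 * 2 = 48

Answer: 48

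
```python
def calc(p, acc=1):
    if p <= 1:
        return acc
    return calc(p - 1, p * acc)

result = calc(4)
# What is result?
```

Accumulator trace (n, acc): (4, 1) -> (3, 4) -> (2, 12) -> (1, 24) -> return 24

Answer: 24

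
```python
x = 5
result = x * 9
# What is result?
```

Trace:
`x = 5` → x = 5
`result = x * 9` → result = 45
So result = 45

Answer: 45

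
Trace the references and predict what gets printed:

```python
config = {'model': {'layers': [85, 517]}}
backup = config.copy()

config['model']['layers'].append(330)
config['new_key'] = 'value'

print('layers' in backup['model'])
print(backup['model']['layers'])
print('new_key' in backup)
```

Key concept: shallow copy gotcha with nested dict.
Step by step:
`config = {'model': {'layers': [85, 517]}}` → config = {'model': {'layers': [85, 517]}}
`backup = config.copy()` → backup = {'model': {'layers': [85, 517]}}
`config['model']['layers'].append(330)` → config = {'model': {'layers': [85, 517, 330]}}; backup = {'model': {'layers': [85, 517, 330]}}
`config['new_key'] = 'value'` → config = {'model': {'layers': [85, 517, 330]}, 'new_key': 'value'}
`print('layers' in backup['model'])` → prints True
`print(backup['model']['layers'])` → prints [85, 517, 330]
`print('new_key' in backup)` → prints False

Answer:
True
[85, 517, 330]
False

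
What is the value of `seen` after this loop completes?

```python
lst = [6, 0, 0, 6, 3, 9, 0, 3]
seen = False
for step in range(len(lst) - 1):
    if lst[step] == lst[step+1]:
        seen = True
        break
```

Check consecutive duplicates in [6, 0, 0, 6, 3, 9, 0, 3]
`seen` takes the values: False → True

Answer: True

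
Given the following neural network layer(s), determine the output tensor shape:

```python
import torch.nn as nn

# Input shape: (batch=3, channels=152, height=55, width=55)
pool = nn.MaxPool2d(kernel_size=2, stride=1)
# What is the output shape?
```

Input: (3, 152, 55, 55) -> Output: (3, 152, 54, 54)

Answer: (3, 152, 54, 54)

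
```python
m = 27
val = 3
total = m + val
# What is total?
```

Trace:
`m = 27` → m = 27
`val = 3` → val = 3
`total = m + val` → total = 30
So total = 30

Answer: 30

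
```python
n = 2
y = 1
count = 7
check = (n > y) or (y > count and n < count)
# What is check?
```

Trace:
`n = 2` → n = 2
`y = 1` → y = 1
`count = 7` → count = 7
`check = (n > y) or (y > count and n < count)` → check = True
So check = True

Answer: True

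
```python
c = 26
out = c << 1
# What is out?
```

Trace:
`c = 26` → c = 26
`out = c << 1` → out = 52
So out = 52

Answer: 52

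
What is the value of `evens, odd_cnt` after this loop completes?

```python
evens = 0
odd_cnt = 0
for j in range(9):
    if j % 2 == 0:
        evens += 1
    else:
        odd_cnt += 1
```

Count evens and odds in range(9)
`evens, odd_cnt` takes the values: (0, 0) → (1, 0) → (1, 1) → (2, 1) → (2, 2) → (3, 2) → (3, 3) → (4, 3) → (4, 4) → (5, 4)

Answer: 5, 4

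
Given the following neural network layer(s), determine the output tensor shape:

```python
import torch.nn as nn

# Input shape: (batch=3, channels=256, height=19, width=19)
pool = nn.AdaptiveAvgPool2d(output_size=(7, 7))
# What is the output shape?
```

Input: (3, 256, 19, 19) -> Output: (3, 256, 7, 7)

Answer: (3, 256, 7, 7)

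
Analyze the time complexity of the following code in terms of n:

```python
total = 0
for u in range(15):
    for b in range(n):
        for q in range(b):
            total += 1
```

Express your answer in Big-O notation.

Each loop level contributes: 1 × n × n. Multiplying the contributions gives O(n^2).

Answer: O(n^2)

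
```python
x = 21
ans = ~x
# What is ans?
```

Trace:
`x = 21` → x = 21
`ans = ~x` → ans = -22
So ans = -22

Answer: -22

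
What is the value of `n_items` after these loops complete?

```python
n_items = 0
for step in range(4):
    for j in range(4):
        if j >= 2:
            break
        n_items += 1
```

Inner breaks at 2, outer runs 4 times
`n_items` takes the values: 0 → 1 → 2 → 3 → 4 → 5 → 6 → 7 → 8

Answer: 8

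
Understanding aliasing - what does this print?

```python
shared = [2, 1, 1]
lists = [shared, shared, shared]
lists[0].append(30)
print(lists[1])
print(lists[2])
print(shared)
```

Key concept: list of same reference.
Step by step:
`shared = [2, 1, 1]` → shared = [2, 1, 1]
`lists = [shared, shared, shared]` → lists = [[2, 1, 1], [2, 1, 1], [2, 1, 1]]
`lists[0].append(30)` → shared = [2, 1, 1, 30]; lists = [[2, 1, 1, 30], [2, 1, 1, 30], [2, 1, 1, 30]]
`print(lists[1])` → prints [2, 1, 1, 30]
`print(lists[2])` → prints [2, 1, 1, 30]
`print(shared)` → prints [2, 1, 1, 30]

Answer:
[2, 1, 1, 30]
[2, 1, 1, 30]
[2, 1, 1, 30]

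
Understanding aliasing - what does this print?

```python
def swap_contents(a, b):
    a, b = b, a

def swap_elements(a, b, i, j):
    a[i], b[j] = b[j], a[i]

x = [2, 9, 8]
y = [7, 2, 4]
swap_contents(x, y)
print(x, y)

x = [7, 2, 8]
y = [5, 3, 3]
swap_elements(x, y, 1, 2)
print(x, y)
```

Key concept: parameter rebinding vs mutation.
Step by step:
`x = [2, 9, 8]` → x = [2, 9, 8]
`y = [7, 2, 4]` → y = [7, 2, 4]
`swap_contents(x, y)` → no visible change to tracked variables
`print(x, y)` → prints [2, 9, 8] [7, 2, 4]
`x = [7, 2, 8]` → x = [7, 2, 8]
`y = [5, 3, 3]` → y = [5, 3, 3]
`swap_elements(x, y, 1, 2)` → x = [7, 3, 8]; y = [5, 3, 2]
`print(x, y)` → prints [7, 3, 8] [5, 3, 2]

Answer:
[2, 9, 8] [7, 2, 4]
[7, 3, 8] [5, 3, 2]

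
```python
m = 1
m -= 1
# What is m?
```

Trace:
`m = 1` → m = 1
`m -= 1` → m = 0
So m = 0

Answer: 0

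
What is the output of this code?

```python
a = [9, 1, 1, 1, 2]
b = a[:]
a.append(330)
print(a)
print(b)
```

Key concept: slice [:] creates copy.
Step by step:
`a = [9, 1, 1, 1, 2]` → a = [9, 1, 1, 1, 2]
`b = a[:]` → b = [9, 1, 1, 1, 2]
`a.append(330)` → a = [9, 1, 1, 1, 2, 330]
`print(a)` → prints [9, 1, 1, 1, 2, 330]
`print(b)` → prints [9, 1, 1, 1, 2]

Answer:
[9, 1, 1, 1, 2, 330]
[9, 1, 1, 1, 2]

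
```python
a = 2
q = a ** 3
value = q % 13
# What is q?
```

Trace:
`a = 2` → a = 2
`q = a ** 3` → q = 8
`value = q % 13` → value = 8
So q = 8

Answer: 8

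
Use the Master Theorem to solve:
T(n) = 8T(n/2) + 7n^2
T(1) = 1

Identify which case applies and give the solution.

a=8, b=2, f(n)=7n^2. log_2(8) = 3. Since c=2 < 3, Case 1 applies: T(n) = Θ(n^log_b(a)) = O(n^3).

Answer: O(n^3) - Case 1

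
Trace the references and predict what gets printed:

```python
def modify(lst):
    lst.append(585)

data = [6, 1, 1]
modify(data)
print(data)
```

Key concept: function modifies passed list.
Step by step:
`data = [6, 1, 1]` → data = [6, 1, 1]
`modify(data)` → data = [6, 1, 1, 585]
`print(data)` → prints [6, 1, 1, 585]

Answer: [6, 1, 1, 585]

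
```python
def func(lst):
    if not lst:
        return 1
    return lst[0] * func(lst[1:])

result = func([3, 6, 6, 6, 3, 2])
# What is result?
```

Product over [3, 6, 6, 6, 3, 2] = 3 * 6 * 6 * 6 * 3 * 2 = 3888

Answer: 3888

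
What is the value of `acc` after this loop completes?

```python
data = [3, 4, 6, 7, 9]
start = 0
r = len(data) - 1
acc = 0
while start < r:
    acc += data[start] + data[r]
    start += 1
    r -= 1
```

Sum of pairs from ends
`acc` takes the values: 0 → 12 → 23

Answer: 23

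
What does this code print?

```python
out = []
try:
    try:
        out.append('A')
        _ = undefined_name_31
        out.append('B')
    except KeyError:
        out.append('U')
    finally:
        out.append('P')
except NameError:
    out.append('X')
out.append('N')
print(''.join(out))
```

Execution trace: 'A' (try body) → 'P' (finally) → 'X' (outer except NameError) → 'N' (after the try/except). Output: APXN

Answer: APXN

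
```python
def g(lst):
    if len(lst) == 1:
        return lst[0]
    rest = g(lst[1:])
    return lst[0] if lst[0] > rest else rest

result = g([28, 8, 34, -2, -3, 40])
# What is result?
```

Recursive max over [28, 8, 34, -2, -3, 40] = 40

Answer: 40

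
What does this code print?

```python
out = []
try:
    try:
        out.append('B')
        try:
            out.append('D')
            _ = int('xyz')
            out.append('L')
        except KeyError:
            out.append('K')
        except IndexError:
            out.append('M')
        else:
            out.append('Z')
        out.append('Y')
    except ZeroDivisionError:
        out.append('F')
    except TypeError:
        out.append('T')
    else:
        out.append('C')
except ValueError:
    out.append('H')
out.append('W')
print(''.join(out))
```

Execution trace: 'B' (try body) → 'D' (inner try body) → 'H' (outer except ValueError) → 'W' (after the try/except). Output: BDHW

Answer: BDHW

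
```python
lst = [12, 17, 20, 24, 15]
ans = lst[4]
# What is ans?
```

Trace:
`lst = [12, 17, 20, 24, 15]` → lst = [12, 17, 20, 24, 15]
`ans = lst[4]` → ans = 15
So ans = 15

Answer: 15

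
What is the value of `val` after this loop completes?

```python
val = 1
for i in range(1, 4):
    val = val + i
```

Start at 1, add 1 through 3
`val` takes the values: 1 → 2 → 4 → 7

Answer: 7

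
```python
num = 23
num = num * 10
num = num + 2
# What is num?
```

Trace:
`num = 23` → num = 23
`num = num * 10` → num = 230
`num = num + 2` → num = 232
So num = 232

Answer: 232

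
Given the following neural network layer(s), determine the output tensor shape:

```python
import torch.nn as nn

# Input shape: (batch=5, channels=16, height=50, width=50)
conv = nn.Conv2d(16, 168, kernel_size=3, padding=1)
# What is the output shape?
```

Input: (5, 16, 50, 50) -> Output: (5, 168, 50, 50)

Answer: (5, 168, 50, 50)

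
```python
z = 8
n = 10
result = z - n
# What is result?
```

Trace:
`z = 8` → z = 8
`n = 10` → n = 10
`result = z - n` → result = -2
So result = -2

Answer: -2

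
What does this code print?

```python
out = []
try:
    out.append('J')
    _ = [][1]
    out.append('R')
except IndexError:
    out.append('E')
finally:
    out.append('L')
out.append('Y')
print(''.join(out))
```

Execution trace: 'J' (try body) → 'E' (except IndexError) → 'L' (finally) → 'Y' (after the try/except). Output: JELY

Answer: JELY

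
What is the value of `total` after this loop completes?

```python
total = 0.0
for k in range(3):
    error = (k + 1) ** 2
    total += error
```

Sum of squared losses 1² + 2² + ... + 3²
`total` takes the values: 0.0 → 1.0 → 5.0 → 14.0

Answer: 14.0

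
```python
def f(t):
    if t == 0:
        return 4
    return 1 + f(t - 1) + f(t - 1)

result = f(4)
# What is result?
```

f(t) = 1 + 2·f(t-1), f(0)=4. Closed form: (4+1)·2^4 - 1 = 79.

Answer: 79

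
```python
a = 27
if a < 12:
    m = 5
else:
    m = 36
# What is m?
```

Trace:
`a = 27` → a = 27
`if a < 12: ...` → a < 12 is False, take else branch → m = 36
So m = 36

Answer: 36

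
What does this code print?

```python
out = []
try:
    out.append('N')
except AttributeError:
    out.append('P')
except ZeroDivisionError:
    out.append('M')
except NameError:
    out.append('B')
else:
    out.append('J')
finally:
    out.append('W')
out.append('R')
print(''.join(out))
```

Execution trace: 'N' (try body, no exception) → 'J' (else) → 'W' (finally) → 'R' (after the try/except). Output: NJWR

Answer: NJWR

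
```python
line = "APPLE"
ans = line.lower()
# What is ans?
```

Trace:
`line = "APPLE"` → line = 'APPLE'
`ans = line.lower()` → ans = 'apple'
So ans = 'apple'

Answer: 'apple'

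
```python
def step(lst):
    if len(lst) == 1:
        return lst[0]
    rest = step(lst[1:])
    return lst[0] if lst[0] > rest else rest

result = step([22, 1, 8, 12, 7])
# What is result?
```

Recursive max over [22, 1, 8, 12, 7] = 22

Answer: 22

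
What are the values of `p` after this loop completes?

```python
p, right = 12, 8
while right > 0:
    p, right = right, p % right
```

GCD of 12 and 8
`p` takes the values: 12 → 8 → 4

Answer: 4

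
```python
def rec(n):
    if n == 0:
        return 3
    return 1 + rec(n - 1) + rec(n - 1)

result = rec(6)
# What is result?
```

rec(n) = 1 + 2·rec(n-1), rec(0)=3. Closed form: (3+1)·2^6 - 1 = 255.

Answer: 255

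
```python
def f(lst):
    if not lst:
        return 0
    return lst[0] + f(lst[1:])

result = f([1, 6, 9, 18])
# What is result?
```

1 + 6 + 9 + 18 + 0 = 34

Answer: 34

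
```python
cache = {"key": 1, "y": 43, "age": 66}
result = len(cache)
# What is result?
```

Trace:
`cache = {"key": 1, "y": 43, "age": 66}` → cache = {'key': 1, 'y': 43, 'age': 66}
`result = len(cache)` → result = 3
So result = 3

Answer: 3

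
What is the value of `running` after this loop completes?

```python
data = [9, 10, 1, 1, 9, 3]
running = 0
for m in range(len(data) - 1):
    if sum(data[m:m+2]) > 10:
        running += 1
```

Count windows with sum > 10
`running` takes the values: 0 → 1 → 2 → 3

Answer: 3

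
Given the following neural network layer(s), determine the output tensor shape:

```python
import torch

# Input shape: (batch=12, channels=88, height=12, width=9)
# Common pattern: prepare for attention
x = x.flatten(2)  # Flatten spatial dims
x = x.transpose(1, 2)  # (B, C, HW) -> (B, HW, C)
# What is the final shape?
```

Input: (12, 88, 12, 9) -> after flatten(2): (12, 88, 108) -> Output: (12, 108, 88)

Answer: (12, 108, 88)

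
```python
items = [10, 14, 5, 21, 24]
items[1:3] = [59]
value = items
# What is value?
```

Trace:
`items = [10, 14, 5, 21, 24]` → items = [10, 14, 5, 21, 24]
`items[1:3] = [59]` → items = [10, 59, 21, 24]
`value = items` → value = [10, 59, 21, 24]
So value = [10, 59, 21, 24]

Answer: [10, 59, 21, 24]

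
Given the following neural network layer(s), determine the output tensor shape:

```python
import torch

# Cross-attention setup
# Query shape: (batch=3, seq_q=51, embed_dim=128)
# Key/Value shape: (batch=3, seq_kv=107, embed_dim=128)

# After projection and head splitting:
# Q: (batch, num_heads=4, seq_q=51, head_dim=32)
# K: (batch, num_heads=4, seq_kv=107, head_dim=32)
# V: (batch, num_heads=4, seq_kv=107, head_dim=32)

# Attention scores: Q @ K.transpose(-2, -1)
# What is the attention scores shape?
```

Input: (3, 51, 128) -> Output: (3, 4, 51, 107)

Answer: (3, 4, 51, 107)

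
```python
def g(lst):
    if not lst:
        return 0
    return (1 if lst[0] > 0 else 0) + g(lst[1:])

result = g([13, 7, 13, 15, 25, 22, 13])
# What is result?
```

Count of positive elements in [13, 7, 13, 15, 25, 22, 13] = 7

Answer: 7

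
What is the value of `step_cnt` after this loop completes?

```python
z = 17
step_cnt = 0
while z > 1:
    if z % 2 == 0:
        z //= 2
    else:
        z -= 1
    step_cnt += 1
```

Steps to reduce 17 to 1
`step_cnt` takes the values: 0 → 1 → 2 → 3 → 4 → 5

Answer: 5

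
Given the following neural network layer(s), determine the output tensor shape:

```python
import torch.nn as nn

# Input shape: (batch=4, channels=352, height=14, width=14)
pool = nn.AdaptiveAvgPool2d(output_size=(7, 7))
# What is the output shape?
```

Input: (4, 352, 14, 14) -> Output: (4, 352, 7, 7)

Answer: (4, 352, 7, 7)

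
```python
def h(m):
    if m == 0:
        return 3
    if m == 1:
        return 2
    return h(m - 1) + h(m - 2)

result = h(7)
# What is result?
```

Build up from base cases: h(0)=3, h(1)=2, h(2)=5, h(3)=7, h(4)=12, h(5)=19, h(6)=31, ..., h(7)=50

Answer: 50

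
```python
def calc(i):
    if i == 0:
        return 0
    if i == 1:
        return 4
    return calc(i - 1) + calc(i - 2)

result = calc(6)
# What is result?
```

Build up from base cases: calc(0)=0, calc(1)=4, calc(2)=4, calc(3)=8, calc(4)=12, calc(5)=20, calc(6)=32

Answer: 32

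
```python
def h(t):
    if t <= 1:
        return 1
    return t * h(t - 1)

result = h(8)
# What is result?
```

h(8) = 8 * 7 * 6 * 5 * 4 * 3 * 2 * 1 = 40320

Answer: 40320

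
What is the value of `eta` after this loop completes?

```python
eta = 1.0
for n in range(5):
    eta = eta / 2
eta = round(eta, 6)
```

Halving LR 5 times: 1 / 2^5
`eta` takes the values: 1.0 → 0.5 → 0.25 → 0.125 → 0.0625 → 0.03125

Answer: 0.03125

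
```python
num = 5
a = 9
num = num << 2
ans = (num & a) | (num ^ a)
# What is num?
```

Trace:
`num = 5` → num = 5
`a = 9` → a = 9
`num = num << 2` → num = 20
`ans = (num & a) | (num ^ a)` → ans = 29
So num = 20

Answer: 20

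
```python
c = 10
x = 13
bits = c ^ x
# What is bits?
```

Trace:
`c = 10` → c = 10
`x = 13` → x = 13
`bits = c ^ x` → bits = 7
So bits = 7

Answer: 7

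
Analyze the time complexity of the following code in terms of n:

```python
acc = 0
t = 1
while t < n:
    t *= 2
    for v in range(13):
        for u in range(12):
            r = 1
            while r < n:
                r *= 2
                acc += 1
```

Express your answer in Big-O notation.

Each loop level contributes: log n × 1 × 1 × log n. Multiplying the contributions gives O(log² n).

Answer: O(log² n)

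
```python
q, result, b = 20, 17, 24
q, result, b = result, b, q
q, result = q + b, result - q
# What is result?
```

Trace:
`q, result, b = 20, 17, 24` → q = 20; result = 17; b = 24
`q, result, b = result, b, q` → q = 17; result = 24; b = 20
`q, result = q + b, result - q` → q = 37; result = 7
So result = 7

Answer: 7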